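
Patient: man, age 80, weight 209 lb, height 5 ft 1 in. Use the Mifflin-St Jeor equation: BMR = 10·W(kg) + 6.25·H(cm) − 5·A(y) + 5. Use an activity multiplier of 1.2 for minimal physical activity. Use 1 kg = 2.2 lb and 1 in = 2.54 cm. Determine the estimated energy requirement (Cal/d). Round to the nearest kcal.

Convert to metric: weight = 209 ÷ 2.2 = 95 kg; height = (5×12 + 1) × 2.54 = 61 × 2.54 = 154.94 cm.
Mifflin-St Jeor (male): BMR = 10(95) + 6.25(154.94) − 5(80) + 5 = 950 + 968.375 − 400 + 5 = 1523.375 kcal/day.
TEE = BMR × activity factor = 1523.375 × 1.2 = 1828.05 kcal/day.

1828 Cal/d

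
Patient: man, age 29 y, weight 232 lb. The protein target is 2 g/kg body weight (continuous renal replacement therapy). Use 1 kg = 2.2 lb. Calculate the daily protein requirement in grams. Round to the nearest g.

211 g/day

Weight in kg = 232 ÷ 2.2 = 105.4545 kg.
Protein = 2 g/kg × 105.4545 kg = 210.9091 g/day.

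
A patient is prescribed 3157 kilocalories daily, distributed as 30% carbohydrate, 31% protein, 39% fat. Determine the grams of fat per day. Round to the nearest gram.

Fat energy = 39% × 3157 = 1231.23 kcal.
At 9 kcal/g: 1231.23 ÷ 9 = 136.8033 g.

137 g/day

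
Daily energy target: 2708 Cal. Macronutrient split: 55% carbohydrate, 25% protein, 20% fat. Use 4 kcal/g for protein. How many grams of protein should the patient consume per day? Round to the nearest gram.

169 g/day

Protein energy = 25% × 2708 = 677 kcal.
At 4 kcal/g: 677 ÷ 4 = 169.25 g.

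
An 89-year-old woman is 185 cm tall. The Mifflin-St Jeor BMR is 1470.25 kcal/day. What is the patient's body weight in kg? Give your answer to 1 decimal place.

1470.25 = 10·W + 6.25(185) − 5(89) − 161
10·W = 1470.25 − 550.25 = 920, so W = 92 kg.

92.0 kg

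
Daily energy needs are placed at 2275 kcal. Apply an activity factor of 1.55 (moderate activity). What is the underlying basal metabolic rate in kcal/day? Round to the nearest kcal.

BMR = TEE ÷ activity factor = 2275 ÷ 1.55 = 1467.7419 kcal/day.

1468 kcal/day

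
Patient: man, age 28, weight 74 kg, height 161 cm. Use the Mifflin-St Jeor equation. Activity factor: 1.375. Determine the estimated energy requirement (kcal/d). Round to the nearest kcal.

Mifflin-St Jeor (male): BMR = 10(74) + 6.25(161) − 5(28) + 5 = 740 + 1006.25 − 140 + 5 = 1611.25 kcal/day.
TEE = BMR × activity factor = 1611.25 × 1.375 = 2215.4688 kcal/day.

2215 kcal/d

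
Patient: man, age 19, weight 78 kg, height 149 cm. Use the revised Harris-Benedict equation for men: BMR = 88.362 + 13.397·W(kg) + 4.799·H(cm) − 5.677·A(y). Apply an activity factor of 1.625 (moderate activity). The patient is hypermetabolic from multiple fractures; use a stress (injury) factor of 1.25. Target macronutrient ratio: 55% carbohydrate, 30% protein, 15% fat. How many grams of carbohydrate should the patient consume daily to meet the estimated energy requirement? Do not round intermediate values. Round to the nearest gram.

Harris-Benedict: BMR = 88.362 + 13.397(78) + 4.799(149) − 5.677(19) = 1740.516 kcal/day.
TEE = 1740.516 × 1.625 = 2828.3385 kcal/day.
With stress factor 1.25: 2828.3385 × 1.25 = 3535.4231 kcal/day.
Carbohydrate energy = 55% × 3535.4231 = 1944.4827 kcal.
Carbohydrate = 1944.4827 ÷ 4 kcal/g = 486.1207 g.

486 g/day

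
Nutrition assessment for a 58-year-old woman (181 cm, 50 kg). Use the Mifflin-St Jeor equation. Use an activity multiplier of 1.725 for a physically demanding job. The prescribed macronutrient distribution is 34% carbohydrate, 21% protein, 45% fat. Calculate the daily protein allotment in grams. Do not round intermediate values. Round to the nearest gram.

107 g/day

Mifflin-St Jeor (female): BMR = 10(50) + 6.25(181) − 5(58) − 161 = 500 + 1131.25 − 290 − 161 = 1180.25 kcal/day.
TEE = 1180.25 × 1.725 = 2035.9313 kcal/day.
Protein energy = 21% × 2035.9313 = 427.5456 kcal.
Protein = 427.5456 ÷ 4 kcal/g = 106.8864 g.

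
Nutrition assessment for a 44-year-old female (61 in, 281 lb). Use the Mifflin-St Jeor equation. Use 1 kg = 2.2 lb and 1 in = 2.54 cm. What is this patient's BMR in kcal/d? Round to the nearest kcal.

Convert to metric: weight = 281 ÷ 2.2 = 127.7273 kg; height = 61 × 2.54 = 154.94 cm.
Mifflin-St Jeor (female): BMR = 10(127.7273) + 6.25(154.94) − 5(44) − 161 = 1277.2727 + 968.375 − 220 − 161 = 1864.6477 kcal/day.

1865 kcal/d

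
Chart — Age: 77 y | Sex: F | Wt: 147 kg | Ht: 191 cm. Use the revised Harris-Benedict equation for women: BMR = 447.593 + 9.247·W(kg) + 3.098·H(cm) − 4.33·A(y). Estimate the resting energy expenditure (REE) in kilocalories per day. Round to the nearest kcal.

2065 kilocalories per day

Harris-Benedict: BMR = 447.593 + 9.247(147) + 3.098(191) − 4.33(77) = 2065.21 kcal/day.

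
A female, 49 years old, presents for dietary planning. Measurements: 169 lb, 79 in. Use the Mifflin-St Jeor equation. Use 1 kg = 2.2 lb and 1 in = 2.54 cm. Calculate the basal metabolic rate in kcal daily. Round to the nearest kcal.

Convert to metric: weight = 169 ÷ 2.2 = 76.8182 kg; height = 79 × 2.54 = 200.66 cm.
Mifflin-St Jeor (female): BMR = 10(76.8182) + 6.25(200.66) − 5(49) − 161 = 768.1818 + 1254.125 − 245 − 161 = 1616.3068 kcal/day.

1616 kcal daily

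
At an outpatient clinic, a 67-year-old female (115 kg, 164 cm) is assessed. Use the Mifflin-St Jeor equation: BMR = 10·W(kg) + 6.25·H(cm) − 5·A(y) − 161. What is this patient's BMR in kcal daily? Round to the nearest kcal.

Mifflin-St Jeor (female): BMR = 10(115) + 6.25(164) − 5(67) − 161 = 1150 + 1025 − 335 − 161 = 1679 kcal/day.

1679 kcal daily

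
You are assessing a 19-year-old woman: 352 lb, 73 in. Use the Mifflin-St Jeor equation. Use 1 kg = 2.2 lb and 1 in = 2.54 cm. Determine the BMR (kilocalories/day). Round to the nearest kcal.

2503 kilocalories/day

Convert to metric: weight = 352 ÷ 2.2 = 160 kg; height = 73 × 2.54 = 185.42 cm.
Mifflin-St Jeor (female): BMR = 10(160) + 6.25(185.42) − 5(19) − 161 = 1600 + 1158.875 − 95 − 161 = 2502.875 kcal/day.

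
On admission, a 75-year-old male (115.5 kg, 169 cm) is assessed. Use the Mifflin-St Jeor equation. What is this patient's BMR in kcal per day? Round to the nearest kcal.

1841 kcal per day

Mifflin-St Jeor (male): BMR = 10(115.5) + 6.25(169) − 5(75) + 5 = 1155 + 1056.25 − 375 + 5 = 1841.25 kcal/day.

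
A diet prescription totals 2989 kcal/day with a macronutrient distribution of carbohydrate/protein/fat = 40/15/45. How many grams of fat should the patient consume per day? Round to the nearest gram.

149 g/day

Fat energy = 45% × 2989 = 1345.05 kcal.
At 9 kcal/g: 1345.05 ÷ 9 = 149.45 g.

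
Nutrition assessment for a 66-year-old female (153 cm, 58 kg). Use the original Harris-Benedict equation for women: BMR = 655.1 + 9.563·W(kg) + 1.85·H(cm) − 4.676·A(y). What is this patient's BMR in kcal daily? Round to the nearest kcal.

Harris-Benedict: BMR = 655.1 + 9.563(58) + 1.85(153) − 4.676(66) = 1184.188 kcal/day.

1184 kcal daily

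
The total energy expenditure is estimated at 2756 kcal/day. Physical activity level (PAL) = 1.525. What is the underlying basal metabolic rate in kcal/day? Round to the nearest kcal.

1807 kcal/day

BMR = TEE ÷ activity factor = 2756 ÷ 1.525 = 1807.2131 kcal/day.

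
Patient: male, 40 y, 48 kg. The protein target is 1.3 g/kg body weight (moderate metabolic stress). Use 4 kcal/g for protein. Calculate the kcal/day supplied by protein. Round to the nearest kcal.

250 kcal/day

Protein = 1.3 g/kg × 48 kg = 62.4 g/day.
Protein energy = 62.4 g × 4 kcal/g = 249.6 kcal/day.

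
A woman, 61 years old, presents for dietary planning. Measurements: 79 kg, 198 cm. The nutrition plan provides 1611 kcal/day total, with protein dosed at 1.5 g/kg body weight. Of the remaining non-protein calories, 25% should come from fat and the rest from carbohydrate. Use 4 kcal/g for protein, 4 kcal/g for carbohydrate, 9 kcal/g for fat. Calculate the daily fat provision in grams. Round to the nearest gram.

Protein = 1.5 × 79 = 118.5 g → 118.5 × 4 = 474 kcal.
Non-protein calories = 1611 − 474 = 1137 kcal.
Fat: 25% × 1137 = 284.25 kcal; carbohydrate: 852.75 kcal.
Fat: 284.25 kcal ÷ 9 kcal/g = 31.5833 g.

32 g/day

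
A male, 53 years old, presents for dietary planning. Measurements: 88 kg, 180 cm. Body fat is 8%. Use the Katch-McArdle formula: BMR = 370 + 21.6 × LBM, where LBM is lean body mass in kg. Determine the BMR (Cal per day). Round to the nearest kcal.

LBM = 88 × (1 − 0.08) = 80.96 kg. Katch-McArdle: BMR = 370 + 21.6 × 80.96 = 2118.736 kcal/day.

2119 Cal per day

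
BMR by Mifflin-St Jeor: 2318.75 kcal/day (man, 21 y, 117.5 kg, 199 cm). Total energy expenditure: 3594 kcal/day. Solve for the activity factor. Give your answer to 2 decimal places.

Activity factor = TEE ÷ BMR = 3594 ÷ 2318.75 = 1.55.

1.55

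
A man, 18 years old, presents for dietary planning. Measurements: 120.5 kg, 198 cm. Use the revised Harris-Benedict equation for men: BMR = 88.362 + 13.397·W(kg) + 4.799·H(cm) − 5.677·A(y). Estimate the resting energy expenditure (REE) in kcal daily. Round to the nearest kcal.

2551 kcal daily

Harris-Benedict: BMR = 88.362 + 13.397(120.5) + 4.799(198) − 5.677(18) = 2550.7165 kcal/day.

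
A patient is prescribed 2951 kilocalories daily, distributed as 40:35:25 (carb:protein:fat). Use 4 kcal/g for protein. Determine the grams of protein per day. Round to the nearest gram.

258 g/day

Protein energy = 35% × 2951 = 1032.85 kcal.
At 4 kcal/g: 1032.85 ÷ 4 = 258.2125 g.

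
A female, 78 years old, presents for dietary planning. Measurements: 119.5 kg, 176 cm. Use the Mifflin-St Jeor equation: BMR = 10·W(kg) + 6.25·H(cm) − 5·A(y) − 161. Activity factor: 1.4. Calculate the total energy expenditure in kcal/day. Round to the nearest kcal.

2442 kcal/day

Mifflin-St Jeor (female): BMR = 10(119.5) + 6.25(176) − 5(78) − 161 = 1195 + 1100 − 390 − 161 = 1744 kcal/day.
TEE = BMR × activity factor = 1744 × 1.4 = 2441.6 kcal/day.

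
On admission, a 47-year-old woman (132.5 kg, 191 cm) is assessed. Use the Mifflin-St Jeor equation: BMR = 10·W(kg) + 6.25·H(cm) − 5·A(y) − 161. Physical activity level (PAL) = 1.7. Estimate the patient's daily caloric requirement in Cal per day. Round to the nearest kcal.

Mifflin-St Jeor (female): BMR = 10(132.5) + 6.25(191) − 5(47) − 161 = 1325 + 1193.75 − 235 − 161 = 2122.75 kcal/day.
TEE = BMR × activity factor = 2122.75 × 1.7 = 3608.675 kcal/day.

3609 Cal per day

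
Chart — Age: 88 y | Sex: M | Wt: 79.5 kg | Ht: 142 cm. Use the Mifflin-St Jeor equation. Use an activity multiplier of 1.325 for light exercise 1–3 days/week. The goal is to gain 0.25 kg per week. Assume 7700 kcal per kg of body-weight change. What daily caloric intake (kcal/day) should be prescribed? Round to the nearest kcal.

Mifflin-St Jeor (male): BMR = 10(79.5) + 6.25(142) − 5(88) + 5 = 795 + 887.5 − 440 + 5 = 1247.5 kcal/day.
TEE = 1247.5 × 1.325 = 1652.9375 kcal/day.
Required daily surplus = 0.25 × 7700 ÷ 7 = 275 kcal/day.
Target intake = 1652.9375 + 275 = 1927.9375 kcal/day.

1928 kcal/day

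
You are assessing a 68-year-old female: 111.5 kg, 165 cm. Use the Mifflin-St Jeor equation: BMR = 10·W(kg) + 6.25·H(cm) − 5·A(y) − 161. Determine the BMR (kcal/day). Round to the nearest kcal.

Mifflin-St Jeor (female): BMR = 10(111.5) + 6.25(165) − 5(68) − 161 = 1115 + 1031.25 − 340 − 161 = 1645.25 kcal/day.

1645 kcal/day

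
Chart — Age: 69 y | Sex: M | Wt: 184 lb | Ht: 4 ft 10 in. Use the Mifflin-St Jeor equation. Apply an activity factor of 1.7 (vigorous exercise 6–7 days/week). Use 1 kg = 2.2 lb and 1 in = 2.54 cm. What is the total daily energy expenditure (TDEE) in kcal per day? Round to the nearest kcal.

2409 kcal per day

Convert to metric: weight = 184 ÷ 2.2 = 83.6364 kg; height = (4×12 + 10) × 2.54 = 58 × 2.54 = 147.32 cm.
Mifflin-St Jeor (male): BMR = 10(83.6364) + 6.25(147.32) − 5(69) + 5 = 836.3636 + 920.75 − 345 + 5 = 1417.1136 kcal/day.
TEE = BMR × activity factor = 1417.1136 × 1.7 = 2409.0932 kcal/day.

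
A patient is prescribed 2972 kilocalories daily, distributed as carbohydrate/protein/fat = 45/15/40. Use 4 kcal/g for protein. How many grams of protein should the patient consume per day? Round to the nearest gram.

111 g/day

Protein energy = 15% × 2972 = 445.8 kcal.
At 4 kcal/g: 445.8 ÷ 4 = 111.45 g.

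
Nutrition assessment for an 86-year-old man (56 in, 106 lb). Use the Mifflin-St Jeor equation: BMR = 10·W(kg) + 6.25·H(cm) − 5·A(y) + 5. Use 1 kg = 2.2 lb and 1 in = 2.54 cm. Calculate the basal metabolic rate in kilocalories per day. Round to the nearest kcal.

946 kilocalories per day

Convert to metric: weight = 106 ÷ 2.2 = 48.1818 kg; height = 56 × 2.54 = 142.24 cm.
Mifflin-St Jeor (male): BMR = 10(48.1818) + 6.25(142.24) − 5(86) + 5 = 481.8182 + 889 − 430 + 5 = 945.8182 kcal/day.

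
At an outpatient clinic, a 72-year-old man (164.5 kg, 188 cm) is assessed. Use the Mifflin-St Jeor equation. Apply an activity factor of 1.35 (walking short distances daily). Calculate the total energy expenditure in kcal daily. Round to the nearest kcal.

3328 kcal daily

Mifflin-St Jeor (male): BMR = 10(164.5) + 6.25(188) − 5(72) + 5 = 1645 + 1175 − 360 + 5 = 2465 kcal/day.
TEE = BMR × activity factor = 2465 × 1.35 = 3327.75 kcal/day.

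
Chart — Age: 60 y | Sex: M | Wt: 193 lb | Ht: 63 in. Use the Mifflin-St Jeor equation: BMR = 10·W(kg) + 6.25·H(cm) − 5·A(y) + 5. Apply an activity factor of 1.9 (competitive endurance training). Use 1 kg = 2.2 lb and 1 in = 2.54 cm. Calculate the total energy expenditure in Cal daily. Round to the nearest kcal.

Convert to metric: weight = 193 ÷ 2.2 = 87.7273 kg; height = 63 × 2.54 = 160.02 cm.
Mifflin-St Jeor (male): BMR = 10(87.7273) + 6.25(160.02) − 5(60) + 5 = 877.2727 + 1000.125 − 300 + 5 = 1582.3977 kcal/day.
TEE = BMR × activity factor = 1582.3977 × 1.9 = 3006.5557 kcal/day.

3007 Cal daily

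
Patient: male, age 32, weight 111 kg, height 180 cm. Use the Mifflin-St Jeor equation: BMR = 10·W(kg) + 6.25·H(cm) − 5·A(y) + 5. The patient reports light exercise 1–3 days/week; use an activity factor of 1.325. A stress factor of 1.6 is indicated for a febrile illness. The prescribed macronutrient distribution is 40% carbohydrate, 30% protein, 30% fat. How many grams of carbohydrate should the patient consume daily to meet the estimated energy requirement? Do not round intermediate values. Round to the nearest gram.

441 g/day

Mifflin-St Jeor (male): BMR = 10(111) + 6.25(180) − 5(32) + 5 = 1110 + 1125 − 160 + 5 = 2080 kcal/day.
TEE = 2080 × 1.325 = 2756 kcal/day.
With stress factor 1.6: 2756 × 1.6 = 4409.6 kcal/day.
Carbohydrate energy = 40% × 4409.6 = 1763.84 kcal.
Carbohydrate = 1763.84 ÷ 4 kcal/g = 440.96 g.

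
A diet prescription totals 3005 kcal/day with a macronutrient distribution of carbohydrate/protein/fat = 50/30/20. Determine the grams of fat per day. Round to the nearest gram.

67 g/day

Fat energy = 20% × 3005 = 601 kcal.
At 9 kcal/g: 601 ÷ 9 = 66.7778 g.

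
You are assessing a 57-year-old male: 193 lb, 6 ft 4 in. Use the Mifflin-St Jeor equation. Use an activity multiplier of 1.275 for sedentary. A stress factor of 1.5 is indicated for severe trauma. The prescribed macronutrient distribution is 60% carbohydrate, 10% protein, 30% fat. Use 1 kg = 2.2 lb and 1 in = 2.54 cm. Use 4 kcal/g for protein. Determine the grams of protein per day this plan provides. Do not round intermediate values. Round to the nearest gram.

86 g/day

Convert to metric: weight = 193 ÷ 2.2 = 87.7273 kg; height = (6×12 + 4) × 2.54 = 76 × 2.54 = 193.04 cm.
Mifflin-St Jeor (male): BMR = 10(87.7273) + 6.25(193.04) − 5(57) + 5 = 877.2727 + 1206.5 − 285 + 5 = 1803.7727 kcal/day.
TEE = 1803.7727 × 1.275 = 2299.8102 kcal/day.
With stress factor 1.5: 2299.8102 × 1.5 = 3449.7153 kcal/day.
Protein energy = 10% × 3449.7153 = 344.9715 kcal.
Protein = 344.9715 ÷ 4 kcal/g = 86.2429 g.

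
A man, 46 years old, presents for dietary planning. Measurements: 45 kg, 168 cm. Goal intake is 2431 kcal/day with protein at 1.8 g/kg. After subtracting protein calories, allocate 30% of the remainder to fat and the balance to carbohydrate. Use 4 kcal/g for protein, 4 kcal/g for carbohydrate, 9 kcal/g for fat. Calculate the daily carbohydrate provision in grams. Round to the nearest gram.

369 g/day

Protein = 1.8 × 45 = 81 g → 81 × 4 = 324 kcal.
Non-protein calories = 2431 − 324 = 2107 kcal.
Fat: 30% × 2107 = 632.1 kcal; carbohydrate: 1474.9 kcal.
Carbohydrate: 1474.9 kcal ÷ 4 kcal/g = 368.725 g.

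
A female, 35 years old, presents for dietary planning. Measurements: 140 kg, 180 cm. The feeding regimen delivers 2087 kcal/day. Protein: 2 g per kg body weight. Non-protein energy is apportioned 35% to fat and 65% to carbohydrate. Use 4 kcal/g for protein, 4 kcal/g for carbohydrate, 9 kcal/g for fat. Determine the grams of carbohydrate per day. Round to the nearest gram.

157 g/day

Protein = 2 × 140 = 280 g → 280 × 4 = 1120 kcal.
Non-protein calories = 2087 − 1120 = 967 kcal.
Fat: 35% × 967 = 338.45 kcal; carbohydrate: 628.55 kcal.
Carbohydrate: 628.55 kcal ÷ 4 kcal/g = 157.1375 g.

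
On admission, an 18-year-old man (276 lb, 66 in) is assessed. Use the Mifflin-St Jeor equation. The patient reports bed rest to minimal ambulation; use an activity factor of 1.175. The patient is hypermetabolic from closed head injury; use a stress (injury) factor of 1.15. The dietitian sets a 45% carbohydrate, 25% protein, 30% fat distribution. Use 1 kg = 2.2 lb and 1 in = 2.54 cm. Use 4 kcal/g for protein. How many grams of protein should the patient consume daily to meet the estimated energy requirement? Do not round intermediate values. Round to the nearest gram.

187 g/day

Convert to metric: weight = 276 ÷ 2.2 = 125.4545 kg; height = 66 × 2.54 = 167.64 cm.
Mifflin-St Jeor (male): BMR = 10(125.4545) + 6.25(167.64) − 5(18) + 5 = 1254.5455 + 1047.75 − 90 + 5 = 2217.2955 kcal/day.
TEE = 2217.2955 × 1.175 = 2605.3222 kcal/day.
With stress factor 1.15: 2605.3222 × 1.15 = 2996.1205 kcal/day.
Protein energy = 25% × 2996.1205 = 749.0301 kcal.
Protein = 749.0301 ÷ 4 kcal/g = 187.2575 g.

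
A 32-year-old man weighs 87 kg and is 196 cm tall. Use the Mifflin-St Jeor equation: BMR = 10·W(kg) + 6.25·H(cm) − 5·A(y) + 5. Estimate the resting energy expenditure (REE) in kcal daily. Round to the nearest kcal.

Mifflin-St Jeor (male): BMR = 10(87) + 6.25(196) − 5(32) + 5 = 870 + 1225 − 160 + 5 = 1940 kcal/day.

1940 kcal daily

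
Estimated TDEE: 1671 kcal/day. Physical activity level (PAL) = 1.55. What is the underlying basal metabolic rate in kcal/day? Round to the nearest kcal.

1078 kcal/day

BMR = TEE ÷ activity factor = 1671 ÷ 1.55 = 1078.0645 kcal/day.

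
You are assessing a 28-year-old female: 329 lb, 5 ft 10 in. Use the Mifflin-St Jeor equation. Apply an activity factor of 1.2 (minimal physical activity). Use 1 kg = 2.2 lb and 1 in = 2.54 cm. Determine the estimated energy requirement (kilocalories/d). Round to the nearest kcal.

Convert to metric: weight = 329 ÷ 2.2 = 149.5455 kg; height = (5×12 + 10) × 2.54 = 70 × 2.54 = 177.8 cm.
Mifflin-St Jeor (female): BMR = 10(149.5455) + 6.25(177.8) − 5(28) − 161 = 1495.4545 + 1111.25 − 140 − 161 = 2305.7045 kcal/day.
TEE = BMR × activity factor = 2305.7045 × 1.2 = 2766.8455 kcal/day.

2767 kilocalories/d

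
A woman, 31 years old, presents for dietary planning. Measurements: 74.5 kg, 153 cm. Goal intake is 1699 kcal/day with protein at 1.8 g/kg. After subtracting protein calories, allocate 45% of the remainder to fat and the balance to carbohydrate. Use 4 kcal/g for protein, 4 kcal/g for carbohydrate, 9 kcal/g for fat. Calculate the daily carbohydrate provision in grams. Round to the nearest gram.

Protein = 1.8 × 74.5 = 134.1 g → 134.1 × 4 = 536.4 kcal.
Non-protein calories = 1699 − 536.4 = 1162.6 kcal.
Fat: 45% × 1162.6 = 523.17 kcal; carbohydrate: 639.43 kcal.
Carbohydrate: 639.43 kcal ÷ 4 kcal/g = 159.8575 g.

160 g/day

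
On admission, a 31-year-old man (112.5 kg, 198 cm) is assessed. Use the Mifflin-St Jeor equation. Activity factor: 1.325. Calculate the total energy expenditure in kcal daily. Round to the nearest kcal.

2932 kcal daily

Mifflin-St Jeor (male): BMR = 10(112.5) + 6.25(198) − 5(31) + 5 = 1125 + 1237.5 − 155 + 5 = 2212.5 kcal/day.
TEE = BMR × activity factor = 2212.5 × 1.325 = 2931.5625 kcal/day.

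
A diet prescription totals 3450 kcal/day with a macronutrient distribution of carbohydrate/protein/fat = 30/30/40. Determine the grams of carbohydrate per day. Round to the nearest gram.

Carbohydrate energy = 30% × 3450 = 1035 kcal.
At 4 kcal/g: 1035 ÷ 4 = 258.75 g.

259 g/day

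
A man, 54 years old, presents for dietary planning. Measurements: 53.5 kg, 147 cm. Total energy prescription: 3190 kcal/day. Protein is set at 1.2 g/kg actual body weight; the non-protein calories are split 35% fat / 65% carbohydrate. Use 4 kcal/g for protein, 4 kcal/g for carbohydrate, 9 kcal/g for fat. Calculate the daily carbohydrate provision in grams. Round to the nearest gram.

477 g/day

Protein = 1.2 × 53.5 = 64.2 g → 64.2 × 4 = 256.8 kcal.
Non-protein calories = 3190 − 256.8 = 2933.2 kcal.
Fat: 35% × 2933.2 = 1026.62 kcal; carbohydrate: 1906.58 kcal.
Carbohydrate: 1906.58 kcal ÷ 4 kcal/g = 476.645 g.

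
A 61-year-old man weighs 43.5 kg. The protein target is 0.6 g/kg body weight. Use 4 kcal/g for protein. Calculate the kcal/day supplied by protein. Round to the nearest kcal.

Protein = 0.6 g/kg × 43.5 kg = 26.1 g/day.
Protein energy = 26.1 g × 4 kcal/g = 104.4 kcal/day.

104 kcal/day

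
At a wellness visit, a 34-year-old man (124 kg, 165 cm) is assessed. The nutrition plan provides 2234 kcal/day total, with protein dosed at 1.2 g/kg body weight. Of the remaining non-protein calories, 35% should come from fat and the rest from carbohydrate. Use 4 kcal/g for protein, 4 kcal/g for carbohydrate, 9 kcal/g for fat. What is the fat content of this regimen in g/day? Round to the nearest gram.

Protein = 1.2 × 124 = 148.8 g → 148.8 × 4 = 595.2 kcal.
Non-protein calories = 2234 − 595.2 = 1638.8 kcal.
Fat: 35% × 1638.8 = 573.58 kcal; carbohydrate: 1065.22 kcal.
Fat: 573.58 kcal ÷ 9 kcal/g = 63.7311 g.

64 g/day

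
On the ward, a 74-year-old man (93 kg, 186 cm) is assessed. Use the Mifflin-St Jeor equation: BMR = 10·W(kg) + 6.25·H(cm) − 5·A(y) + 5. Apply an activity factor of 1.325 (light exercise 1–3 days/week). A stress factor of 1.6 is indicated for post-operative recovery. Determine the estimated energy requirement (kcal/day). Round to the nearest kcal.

Mifflin-St Jeor (male): BMR = 10(93) + 6.25(186) − 5(74) + 5 = 930 + 1162.5 − 370 + 5 = 1727.5 kcal/day.
TEE = BMR × activity factor = 1727.5 × 1.325 = 2288.9375 kcal/day.
Apply stress factor: 2288.9375 × 1.6 = 3662.3 kcal/day.

3662 kcal/day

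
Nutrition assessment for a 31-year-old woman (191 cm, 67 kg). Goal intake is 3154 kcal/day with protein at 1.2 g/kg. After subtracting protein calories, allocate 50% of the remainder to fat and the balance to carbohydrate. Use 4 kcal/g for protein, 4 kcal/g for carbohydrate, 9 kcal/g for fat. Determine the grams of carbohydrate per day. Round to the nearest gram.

354 g/day

Protein = 1.2 × 67 = 80.4 g → 80.4 × 4 = 321.6 kcal.
Non-protein calories = 3154 − 321.6 = 2832.4 kcal.
Fat: 50% × 2832.4 = 1416.2 kcal; carbohydrate: 1416.2 kcal.
Carbohydrate: 1416.2 kcal ÷ 4 kcal/g = 354.05 g.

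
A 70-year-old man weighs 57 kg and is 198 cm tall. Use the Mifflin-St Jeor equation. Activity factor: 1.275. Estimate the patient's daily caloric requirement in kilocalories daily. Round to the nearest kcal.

1865 kilocalories daily

Mifflin-St Jeor (male): BMR = 10(57) + 6.25(198) − 5(70) + 5 = 570 + 1237.5 − 350 + 5 = 1462.5 kcal/day.
TEE = BMR × activity factor = 1462.5 × 1.275 = 1864.6875 kcal/day.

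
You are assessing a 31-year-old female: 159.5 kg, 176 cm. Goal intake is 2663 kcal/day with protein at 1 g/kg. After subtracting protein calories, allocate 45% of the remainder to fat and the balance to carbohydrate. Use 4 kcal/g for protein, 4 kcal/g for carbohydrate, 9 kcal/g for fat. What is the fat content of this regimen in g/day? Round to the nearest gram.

Protein = 1 × 159.5 = 159.5 g → 159.5 × 4 = 638 kcal.
Non-protein calories = 2663 − 638 = 2025 kcal.
Fat: 45% × 2025 = 911.25 kcal; carbohydrate: 1113.75 kcal.
Fat: 911.25 kcal ÷ 9 kcal/g = 101.25 g.

101 g/day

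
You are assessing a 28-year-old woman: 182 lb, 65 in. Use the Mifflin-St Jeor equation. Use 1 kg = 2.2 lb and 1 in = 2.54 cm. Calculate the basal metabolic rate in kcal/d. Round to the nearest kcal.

Convert to metric: weight = 182 ÷ 2.2 = 82.7273 kg; height = 65 × 2.54 = 165.1 cm.
Mifflin-St Jeor (female): BMR = 10(82.7273) + 6.25(165.1) − 5(28) − 161 = 827.2727 + 1031.875 − 140 − 161 = 1558.1477 kcal/day.

1558 kcal/d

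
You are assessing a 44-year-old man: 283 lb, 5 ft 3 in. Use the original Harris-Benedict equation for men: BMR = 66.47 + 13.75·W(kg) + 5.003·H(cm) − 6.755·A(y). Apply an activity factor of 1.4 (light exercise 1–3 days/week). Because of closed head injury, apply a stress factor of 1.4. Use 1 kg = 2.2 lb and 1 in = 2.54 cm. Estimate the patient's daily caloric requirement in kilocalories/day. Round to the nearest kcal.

4584 kilocalories/day

Convert to metric: weight = 283 ÷ 2.2 = 128.6364 kg; height = (5×12 + 3) × 2.54 = 63 × 2.54 = 160.02 cm.
Harris-Benedict: BMR = 66.47 + 13.75(128.6364) + 5.003(160.02) − 6.755(44) = 2338.5801 kcal/day.
TEE = BMR × activity factor = 2338.5801 × 1.4 = 3274.0121 kcal/day.
Apply stress factor: 3274.0121 × 1.4 = 4583.6169 kcal/day.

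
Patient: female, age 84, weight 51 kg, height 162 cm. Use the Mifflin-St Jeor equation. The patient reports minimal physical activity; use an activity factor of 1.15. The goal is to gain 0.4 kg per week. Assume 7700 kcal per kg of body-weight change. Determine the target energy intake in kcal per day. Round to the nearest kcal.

1523 kcal per day

Mifflin-St Jeor (female): BMR = 10(51) + 6.25(162) − 5(84) − 161 = 510 + 1012.5 − 420 − 161 = 941.5 kcal/day.
TEE = 941.5 × 1.15 = 1082.725 kcal/day.
Required daily surplus = 0.4 × 7700 ÷ 7 = 440 kcal/day.
Target intake = 1082.725 + 440 = 1522.725 kcal/day.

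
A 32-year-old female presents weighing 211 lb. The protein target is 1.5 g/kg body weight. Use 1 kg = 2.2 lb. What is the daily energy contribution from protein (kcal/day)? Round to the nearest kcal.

Weight in kg = 211 ÷ 2.2 = 95.9091 kg.
Protein = 1.5 g/kg × 95.9091 kg = 143.8636 g/day.
Protein energy = 143.8636 g × 4 kcal/g = 575.4545 kcal/day.

575 kcal/day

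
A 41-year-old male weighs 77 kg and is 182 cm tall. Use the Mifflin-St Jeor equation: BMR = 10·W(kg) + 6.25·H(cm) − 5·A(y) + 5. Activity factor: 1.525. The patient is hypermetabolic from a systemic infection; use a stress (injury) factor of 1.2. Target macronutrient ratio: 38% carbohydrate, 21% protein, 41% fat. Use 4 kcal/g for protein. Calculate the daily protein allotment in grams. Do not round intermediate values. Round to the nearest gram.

164 g/day

Mifflin-St Jeor (male): BMR = 10(77) + 6.25(182) − 5(41) + 5 = 770 + 1137.5 − 205 + 5 = 1707.5 kcal/day.
TEE = 1707.5 × 1.525 = 2603.9375 kcal/day.
With stress factor 1.2: 2603.9375 × 1.2 = 3124.725 kcal/day.
Protein energy = 21% × 3124.725 = 656.1923 kcal.
Protein = 656.1923 ÷ 4 kcal/g = 164.0481 g.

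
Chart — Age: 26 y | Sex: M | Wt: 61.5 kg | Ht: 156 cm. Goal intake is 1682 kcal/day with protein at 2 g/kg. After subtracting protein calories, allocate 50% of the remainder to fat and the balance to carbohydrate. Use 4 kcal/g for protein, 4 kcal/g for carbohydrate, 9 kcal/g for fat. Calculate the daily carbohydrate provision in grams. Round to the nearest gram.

149 g/day

Protein = 2 × 61.5 = 123 g → 123 × 4 = 492 kcal.
Non-protein calories = 1682 − 492 = 1190 kcal.
Fat: 50% × 1190 = 595 kcal; carbohydrate: 595 kcal.
Carbohydrate: 595 kcal ÷ 4 kcal/g = 148.75 g.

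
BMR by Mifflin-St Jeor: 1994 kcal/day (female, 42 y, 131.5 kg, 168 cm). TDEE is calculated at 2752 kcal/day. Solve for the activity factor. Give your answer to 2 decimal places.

1.38

Activity factor = TEE ÷ BMR = 2752 ÷ 1994 = 1.38.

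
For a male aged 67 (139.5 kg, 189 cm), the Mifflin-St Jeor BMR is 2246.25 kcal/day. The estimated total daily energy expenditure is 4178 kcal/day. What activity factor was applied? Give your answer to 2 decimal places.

Activity factor = TEE ÷ BMR = 4178 ÷ 2246.25 = 1.86.

1.86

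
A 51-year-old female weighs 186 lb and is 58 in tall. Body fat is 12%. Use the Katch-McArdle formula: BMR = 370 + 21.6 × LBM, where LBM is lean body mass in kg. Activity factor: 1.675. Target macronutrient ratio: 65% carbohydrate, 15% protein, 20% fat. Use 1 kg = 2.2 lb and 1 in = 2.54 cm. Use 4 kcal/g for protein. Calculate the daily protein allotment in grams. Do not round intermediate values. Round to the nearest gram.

Convert to metric: weight = 186 ÷ 2.2 = 84.5455 kg; height = 58 × 2.54 = 147.32 cm.
LBM = 84.5455 × (1 − 0.12) = 74.4 kg. Katch-McArdle: BMR = 370 + 21.6 × 74.4 = 1977.04 kcal/day.
TEE = 1977.04 × 1.675 = 3311.542 kcal/day.
Protein energy = 15% × 3311.542 = 496.7313 kcal.
Protein = 496.7313 ÷ 4 kcal/g = 124.1828 g.

124 g/day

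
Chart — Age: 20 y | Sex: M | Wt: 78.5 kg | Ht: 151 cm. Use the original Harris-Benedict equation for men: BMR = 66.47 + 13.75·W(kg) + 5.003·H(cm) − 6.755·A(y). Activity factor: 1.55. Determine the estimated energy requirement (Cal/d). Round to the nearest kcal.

Harris-Benedict: BMR = 66.47 + 13.75(78.5) + 5.003(151) − 6.755(20) = 1766.198 kcal/day.
TEE = BMR × activity factor = 1766.198 × 1.55 = 2737.6069 kcal/day.

2738 Cal/d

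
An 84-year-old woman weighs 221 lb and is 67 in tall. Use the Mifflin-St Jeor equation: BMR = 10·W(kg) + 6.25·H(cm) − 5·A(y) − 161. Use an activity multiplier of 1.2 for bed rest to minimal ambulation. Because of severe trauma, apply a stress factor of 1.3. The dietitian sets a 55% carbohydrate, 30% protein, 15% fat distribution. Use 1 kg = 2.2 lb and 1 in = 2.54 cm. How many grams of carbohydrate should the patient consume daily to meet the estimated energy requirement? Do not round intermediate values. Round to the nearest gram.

Convert to metric: weight = 221 ÷ 2.2 = 100.4545 kg; height = 67 × 2.54 = 170.18 cm.
Mifflin-St Jeor (female): BMR = 10(100.4545) + 6.25(170.18) − 5(84) − 161 = 1004.5455 + 1063.625 − 420 − 161 = 1487.1705 kcal/day.
TEE = 1487.1705 × 1.2 = 1784.6045 kcal/day.
With stress factor 1.3: 1784.6045 × 1.3 = 2319.9859 kcal/day.
Carbohydrate energy = 55% × 2319.9859 = 1275.9923 kcal.
Carbohydrate = 1275.9923 ÷ 4 kcal/g = 318.9981 g.

319 g/day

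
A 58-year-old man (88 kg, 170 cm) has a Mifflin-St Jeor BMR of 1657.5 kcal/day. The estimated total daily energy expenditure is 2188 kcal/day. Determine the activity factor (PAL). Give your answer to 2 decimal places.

1.32

Activity factor = TEE ÷ BMR = 2188 ÷ 1657.5 = 1.32.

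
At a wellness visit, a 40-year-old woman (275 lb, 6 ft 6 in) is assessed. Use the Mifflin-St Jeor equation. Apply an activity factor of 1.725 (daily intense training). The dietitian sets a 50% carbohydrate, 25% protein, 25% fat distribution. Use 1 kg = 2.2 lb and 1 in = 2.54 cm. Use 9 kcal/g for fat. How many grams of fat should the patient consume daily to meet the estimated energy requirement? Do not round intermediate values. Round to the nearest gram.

102 g/day

Convert to metric: weight = 275 ÷ 2.2 = 125 kg; height = (6×12 + 6) × 2.54 = 78 × 2.54 = 198.12 cm.
Mifflin-St Jeor (female): BMR = 10(125) + 6.25(198.12) − 5(40) − 161 = 1250 + 1238.25 − 200 − 161 = 2127.25 kcal/day.
TEE = 2127.25 × 1.725 = 3669.5063 kcal/day.
Fat energy = 25% × 3669.5063 = 917.3766 kcal.
Fat = 917.3766 ÷ 9 kcal/g = 101.9307 g.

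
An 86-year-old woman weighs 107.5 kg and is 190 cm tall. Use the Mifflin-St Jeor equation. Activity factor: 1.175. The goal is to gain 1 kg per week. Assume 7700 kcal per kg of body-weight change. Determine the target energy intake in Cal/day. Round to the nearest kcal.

Mifflin-St Jeor (female): BMR = 10(107.5) + 6.25(190) − 5(86) − 161 = 1075 + 1187.5 − 430 − 161 = 1671.5 kcal/day.
TEE = 1671.5 × 1.175 = 1964.0125 kcal/day.
Required daily surplus = 1 × 7700 ÷ 7 = 1100 kcal/day.
Target intake = 1964.0125 + 1100 = 3064.0125 kcal/day.

3064 Cal/day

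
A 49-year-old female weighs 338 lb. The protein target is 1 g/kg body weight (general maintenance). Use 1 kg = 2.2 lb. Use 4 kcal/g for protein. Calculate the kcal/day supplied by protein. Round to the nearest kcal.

615 kcal/day

Weight in kg = 338 ÷ 2.2 = 153.6364 kg.
Protein = 1 g/kg × 153.6364 kg = 153.6364 g/day.
Protein energy = 153.6364 g × 4 kcal/g = 614.5455 kcal/day.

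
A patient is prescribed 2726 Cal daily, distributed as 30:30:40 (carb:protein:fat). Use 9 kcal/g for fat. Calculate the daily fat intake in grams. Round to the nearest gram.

Fat energy = 40% × 2726 = 1090.4 kcal.
At 9 kcal/g: 1090.4 ÷ 9 = 121.1556 g.

121 g/day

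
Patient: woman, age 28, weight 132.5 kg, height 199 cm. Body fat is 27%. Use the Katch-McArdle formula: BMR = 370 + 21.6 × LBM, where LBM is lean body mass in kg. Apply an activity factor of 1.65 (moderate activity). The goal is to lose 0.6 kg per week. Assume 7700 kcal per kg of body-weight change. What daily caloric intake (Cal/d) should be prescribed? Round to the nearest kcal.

3398 Cal/d

LBM = 132.5 × (1 − 0.27) = 96.725 kg. Katch-McArdle: BMR = 370 + 21.6 × 96.725 = 2459.26 kcal/day.
TEE = 2459.26 × 1.65 = 4057.779 kcal/day.
Required daily deficit = 0.6 × 7700 ÷ 7 = 660 kcal/day.
Target intake = 4057.779 − 660 = 3397.779 kcal/day.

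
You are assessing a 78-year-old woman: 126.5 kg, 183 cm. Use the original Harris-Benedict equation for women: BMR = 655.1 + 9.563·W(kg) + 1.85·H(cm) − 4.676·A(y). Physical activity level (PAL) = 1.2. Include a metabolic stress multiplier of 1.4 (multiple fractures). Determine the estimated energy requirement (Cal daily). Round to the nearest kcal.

3089 Cal daily

Harris-Benedict: BMR = 655.1 + 9.563(126.5) + 1.85(183) − 4.676(78) = 1838.6415 kcal/day.
TEE = BMR × activity factor = 1838.6415 × 1.2 = 2206.3698 kcal/day.
Apply stress factor: 2206.3698 × 1.4 = 3088.9177 kcal/day.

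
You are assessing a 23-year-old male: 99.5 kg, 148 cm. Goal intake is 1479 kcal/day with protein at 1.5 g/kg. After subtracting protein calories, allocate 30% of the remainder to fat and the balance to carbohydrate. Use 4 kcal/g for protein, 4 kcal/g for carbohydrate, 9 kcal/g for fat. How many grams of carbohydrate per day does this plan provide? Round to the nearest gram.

Protein = 1.5 × 99.5 = 149.25 g → 149.25 × 4 = 597 kcal.
Non-protein calories = 1479 − 597 = 882 kcal.
Fat: 30% × 882 = 264.6 kcal; carbohydrate: 617.4 kcal.
Carbohydrate: 617.4 kcal ÷ 4 kcal/g = 154.35 g.

154 g/day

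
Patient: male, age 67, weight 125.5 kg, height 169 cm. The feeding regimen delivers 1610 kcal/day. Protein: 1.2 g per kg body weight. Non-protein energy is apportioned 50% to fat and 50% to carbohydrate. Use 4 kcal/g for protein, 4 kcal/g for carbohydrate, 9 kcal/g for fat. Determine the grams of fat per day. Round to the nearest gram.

56 g/day

Protein = 1.2 × 125.5 = 150.6 g → 150.6 × 4 = 602.4 kcal.
Non-protein calories = 1610 − 602.4 = 1007.6 kcal.
Fat: 50% × 1007.6 = 503.8 kcal; carbohydrate: 503.8 kcal.
Fat: 503.8 kcal ÷ 9 kcal/g = 55.9778 g.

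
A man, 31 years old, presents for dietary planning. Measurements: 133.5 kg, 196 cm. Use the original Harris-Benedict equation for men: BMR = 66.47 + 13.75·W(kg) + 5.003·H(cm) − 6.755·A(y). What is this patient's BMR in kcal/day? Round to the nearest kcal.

2673 kcal/day

Harris-Benedict: BMR = 66.47 + 13.75(133.5) + 5.003(196) − 6.755(31) = 2673.278 kcal/day.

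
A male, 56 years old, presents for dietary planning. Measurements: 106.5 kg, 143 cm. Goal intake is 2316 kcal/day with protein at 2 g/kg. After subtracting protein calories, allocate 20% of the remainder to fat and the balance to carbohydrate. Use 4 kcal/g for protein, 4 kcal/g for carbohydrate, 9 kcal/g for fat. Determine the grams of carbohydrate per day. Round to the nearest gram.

293 g/day

Protein = 2 × 106.5 = 213 g → 213 × 4 = 852 kcal.
Non-protein calories = 2316 − 852 = 1464 kcal.
Fat: 20% × 1464 = 292.8 kcal; carbohydrate: 1171.2 kcal.
Carbohydrate: 1171.2 kcal ÷ 4 kcal/g = 292.8 g.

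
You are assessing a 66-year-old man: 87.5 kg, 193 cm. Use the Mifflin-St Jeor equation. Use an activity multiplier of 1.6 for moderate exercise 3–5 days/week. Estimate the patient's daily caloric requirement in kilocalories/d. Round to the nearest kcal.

2810 kilocalories/d

Mifflin-St Jeor (male): BMR = 10(87.5) + 6.25(193) − 5(66) + 5 = 875 + 1206.25 − 330 + 5 = 1756.25 kcal/day.
TEE = BMR × activity factor = 1756.25 × 1.6 = 2810 kcal/day.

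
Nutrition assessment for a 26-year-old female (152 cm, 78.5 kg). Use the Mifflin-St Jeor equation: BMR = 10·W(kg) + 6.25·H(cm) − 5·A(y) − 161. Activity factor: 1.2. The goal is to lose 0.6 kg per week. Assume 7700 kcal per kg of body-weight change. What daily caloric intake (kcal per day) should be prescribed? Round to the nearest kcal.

Mifflin-St Jeor (female): BMR = 10(78.5) + 6.25(152) − 5(26) − 161 = 785 + 950 − 130 − 161 = 1444 kcal/day.
TEE = 1444 × 1.2 = 1732.8 kcal/day.
Required daily deficit = 0.6 × 7700 ÷ 7 = 660 kcal/day.
Target intake = 1732.8 − 660 = 1072.8 kcal/day.

1073 kcal per day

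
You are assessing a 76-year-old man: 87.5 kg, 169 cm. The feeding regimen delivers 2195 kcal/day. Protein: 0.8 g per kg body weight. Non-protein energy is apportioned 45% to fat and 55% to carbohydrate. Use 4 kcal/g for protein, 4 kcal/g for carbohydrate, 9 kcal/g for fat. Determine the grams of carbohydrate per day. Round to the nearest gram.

Protein = 0.8 × 87.5 = 70 g → 70 × 4 = 280 kcal.
Non-protein calories = 2195 − 280 = 1915 kcal.
Fat: 45% × 1915 = 861.75 kcal; carbohydrate: 1053.25 kcal.
Carbohydrate: 1053.25 kcal ÷ 4 kcal/g = 263.3125 g.

263 g/day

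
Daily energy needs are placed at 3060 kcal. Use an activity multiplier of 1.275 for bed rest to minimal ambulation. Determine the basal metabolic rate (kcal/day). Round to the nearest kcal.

BMR = TEE ÷ activity factor = 3060 ÷ 1.275 = 2400 kcal/day.

2400 kcal/day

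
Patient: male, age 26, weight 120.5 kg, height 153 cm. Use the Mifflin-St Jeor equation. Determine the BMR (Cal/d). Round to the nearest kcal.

Mifflin-St Jeor (male): BMR = 10(120.5) + 6.25(153) − 5(26) + 5 = 1205 + 956.25 − 130 + 5 = 2036.25 kcal/day.

2036 Cal/d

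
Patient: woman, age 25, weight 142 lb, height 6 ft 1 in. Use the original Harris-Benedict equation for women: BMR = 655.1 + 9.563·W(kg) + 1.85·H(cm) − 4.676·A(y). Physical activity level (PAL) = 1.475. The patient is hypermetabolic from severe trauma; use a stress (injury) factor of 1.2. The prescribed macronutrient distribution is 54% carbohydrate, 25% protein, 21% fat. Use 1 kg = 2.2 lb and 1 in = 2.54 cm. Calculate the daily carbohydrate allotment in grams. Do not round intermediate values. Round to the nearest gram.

Convert to metric: weight = 142 ÷ 2.2 = 64.5455 kg; height = (6×12 + 1) × 2.54 = 73 × 2.54 = 185.42 cm.
Harris-Benedict: BMR = 655.1 + 9.563(64.5455) + 1.85(185.42) − 4.676(25) = 1498.4752 kcal/day.
TEE = 1498.4752 × 1.475 = 2210.2509 kcal/day.
With stress factor 1.2: 2210.2509 × 1.2 = 2652.3011 kcal/day.
Carbohydrate energy = 54% × 2652.3011 = 1432.2426 kcal.
Carbohydrate = 1432.2426 ÷ 4 kcal/g = 358.0606 g.

358 g/day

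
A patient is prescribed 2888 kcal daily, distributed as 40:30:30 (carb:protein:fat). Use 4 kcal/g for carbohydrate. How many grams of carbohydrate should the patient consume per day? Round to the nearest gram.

Carbohydrate energy = 40% × 2888 = 1155.2 kcal.
At 4 kcal/g: 1155.2 ÷ 4 = 288.8 g.

289 g/day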